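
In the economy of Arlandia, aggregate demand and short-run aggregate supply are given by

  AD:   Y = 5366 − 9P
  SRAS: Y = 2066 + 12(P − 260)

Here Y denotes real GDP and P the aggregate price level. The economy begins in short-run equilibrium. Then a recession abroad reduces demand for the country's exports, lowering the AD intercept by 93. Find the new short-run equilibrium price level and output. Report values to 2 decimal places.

This is a negative demand shock: AD shifts left.
New AD: Y = 5273 − 9P.
SRAS can be written Y = 12P − 1054.
Set AD = SRAS: 5273 − 9P = 12P − 1054, so 6327 = 21P and P = 301.29.
Substituting into AD, Y = 2561.43.

P = 301.29, Y = 2561.43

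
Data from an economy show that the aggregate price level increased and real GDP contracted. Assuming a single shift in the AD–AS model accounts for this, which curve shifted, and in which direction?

SRAS shifted left

P rose and Y fell. An AD shift moves P and Y in the same direction; an SRAS shift moves them in opposite directions.
Here P and Y moved in opposite directions, so the SRAS curve shifted.
Since Y fell, SRAS shifted left.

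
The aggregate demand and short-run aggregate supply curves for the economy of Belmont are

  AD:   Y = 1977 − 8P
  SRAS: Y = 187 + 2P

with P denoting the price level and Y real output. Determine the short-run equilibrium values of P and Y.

P = 179, Y = 545

Set AD = SRAS: 1977 − 8P = 187 + 2P, so 1790 = 10P and P = 179.
Then Y = 1977 − 8·179 = 545.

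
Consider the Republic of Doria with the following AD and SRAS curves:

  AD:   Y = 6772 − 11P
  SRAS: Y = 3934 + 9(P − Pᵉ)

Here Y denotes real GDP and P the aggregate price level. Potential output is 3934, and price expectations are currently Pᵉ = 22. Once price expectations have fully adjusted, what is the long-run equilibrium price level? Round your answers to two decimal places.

Long-run P = 258.00

Short run: with Pᵉ = 22, SRAS is Y = 3736 + 9P. Setting AD = SRAS gives 3036 = 20P, so P = 151.80 and Y = 6772 − 11P = 5102.20.
Output 5102.20 is above potential 3934, so over time expected prices rise and SRAS shifts left until Y returns to 3934.
Long run: Y = 3934 on the AD curve gives 3934 = 6772 − 11P, so P = 258.00.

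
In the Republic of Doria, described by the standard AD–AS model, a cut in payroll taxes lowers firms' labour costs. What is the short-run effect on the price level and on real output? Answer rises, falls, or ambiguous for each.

Price level: falls; output: rises

This is a favourable supply shock: SRAS shifts right.
Moving along the downward-sloping AD curve, P falls and Y rises.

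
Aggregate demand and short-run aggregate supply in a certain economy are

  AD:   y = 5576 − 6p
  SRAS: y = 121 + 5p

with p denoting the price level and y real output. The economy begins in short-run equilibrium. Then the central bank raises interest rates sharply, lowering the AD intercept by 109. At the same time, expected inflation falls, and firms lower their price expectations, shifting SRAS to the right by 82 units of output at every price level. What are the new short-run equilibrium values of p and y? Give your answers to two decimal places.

p = 478.55, y = 2595.73

After both shocks: AD is y = 5467 − 6p and SRAS is y = 203 + 5p.
Setting them equal: 5264 = 11p, so p = 478.55.
Substituting into AD, y = 2595.73.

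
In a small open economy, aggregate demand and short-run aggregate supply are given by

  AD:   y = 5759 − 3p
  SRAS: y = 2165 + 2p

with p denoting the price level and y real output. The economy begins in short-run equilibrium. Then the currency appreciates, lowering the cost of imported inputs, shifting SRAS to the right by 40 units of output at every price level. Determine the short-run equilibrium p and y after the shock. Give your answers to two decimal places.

This is a positive supply shock: SRAS shifts right.
New SRAS: y = 2205 + 2p.
Set AD = SRAS: 5759 − 3p = 2205 + 2p, so 3554 = 5p and p = 710.80.
Substituting into AD, y = 3626.60.

p = 710.80, y = 3626.60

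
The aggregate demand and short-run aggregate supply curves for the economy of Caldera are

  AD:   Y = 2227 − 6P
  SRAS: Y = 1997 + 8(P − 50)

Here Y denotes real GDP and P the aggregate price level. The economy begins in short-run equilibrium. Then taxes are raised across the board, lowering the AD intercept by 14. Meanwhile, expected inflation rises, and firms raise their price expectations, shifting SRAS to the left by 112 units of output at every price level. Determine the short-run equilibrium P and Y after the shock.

After both shocks: AD is Y = 2213 − 6P and SRAS is Y = 1485 + 8P.
Setting them equal: 728 = 14P, so P = 52.
Y = 2213 − 6·52 = 1901.

P = 52, Y = 1901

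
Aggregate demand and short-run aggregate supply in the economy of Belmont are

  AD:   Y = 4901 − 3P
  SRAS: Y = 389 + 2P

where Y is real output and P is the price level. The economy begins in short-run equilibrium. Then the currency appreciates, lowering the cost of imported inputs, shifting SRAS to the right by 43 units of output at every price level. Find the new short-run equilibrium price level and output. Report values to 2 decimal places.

P = 893.80, Y = 2219.60

This is a positive supply shock: SRAS shifts right.
New SRAS: Y = 432 + 2P.
Set AD = SRAS: 4901 − 3P = 432 + 2P, so 4469 = 5P and P = 893.80.
Substituting into AD, Y = 2219.60.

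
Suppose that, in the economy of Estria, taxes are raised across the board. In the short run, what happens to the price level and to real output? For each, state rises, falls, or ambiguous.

Price level: falls; output: falls

This is a negative demand shock: AD shifts left.
Moving along the upward-sloping SRAS curve, P falls and Y falls.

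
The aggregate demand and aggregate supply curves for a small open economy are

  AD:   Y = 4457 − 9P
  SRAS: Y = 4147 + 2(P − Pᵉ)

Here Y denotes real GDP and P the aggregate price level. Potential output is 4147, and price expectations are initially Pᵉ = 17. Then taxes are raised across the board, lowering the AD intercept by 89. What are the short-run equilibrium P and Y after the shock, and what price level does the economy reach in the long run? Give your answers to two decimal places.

AD shifts left: new AD is Y = 4368 − 9P. With Pᵉ = 17, SRAS is Y = 4113 + 2P.
Short run: 4368 − 9P = 4113 + 2P gives 255 = 11P, so P = 23.18 and Y = 4368 − 9P = 4159.36.
Y = 4159.36 is above potential 4147; expectations adjust and SRAS shifts left until Y = 4147.
Long run: on the new AD curve, 4147 = 4368 − 9P gives P = 24.56.

Short run: P = 23.18, Y = 4159.36. Long run: P = 24.56.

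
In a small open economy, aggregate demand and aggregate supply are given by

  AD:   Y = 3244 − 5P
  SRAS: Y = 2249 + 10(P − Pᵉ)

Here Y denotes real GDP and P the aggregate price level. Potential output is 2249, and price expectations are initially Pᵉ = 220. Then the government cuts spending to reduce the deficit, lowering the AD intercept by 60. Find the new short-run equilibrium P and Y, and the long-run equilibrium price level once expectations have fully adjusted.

Short run: P = 209, Y = 2139. Long run: P = 187.

AD shifts left: new AD is Y = 3184 − 5P. With Pᵉ = 220, SRAS is Y = 49 + 10P.
Short run: 3184 − 5P = 49 + 10P gives 3135 = 15P, so P = 209 and Y = 3184 − 5·209 = 2139.
Y = 2139 is below potential 2249; expectations adjust and SRAS shifts right until Y = 2249.
Long run: on the new AD curve, 2249 = 3184 − 5P gives P = 187.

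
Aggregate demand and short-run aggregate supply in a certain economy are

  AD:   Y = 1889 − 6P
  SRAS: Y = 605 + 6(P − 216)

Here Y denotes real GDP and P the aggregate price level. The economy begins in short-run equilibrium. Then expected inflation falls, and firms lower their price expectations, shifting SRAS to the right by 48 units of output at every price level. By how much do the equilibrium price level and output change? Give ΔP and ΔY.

ΔP = -4, ΔY = +24

This is a positive supply shock: SRAS shifts right.
New SRAS: Y = 6P − 643.
Set AD = SRAS: 1889 − 6P = 6P − 643, so 2532 = 12P and P = 211.
Y = 1889 − 6·211 = 623.
Initially P = 215, Y = 599, so ΔP = -4 and ΔY = +24.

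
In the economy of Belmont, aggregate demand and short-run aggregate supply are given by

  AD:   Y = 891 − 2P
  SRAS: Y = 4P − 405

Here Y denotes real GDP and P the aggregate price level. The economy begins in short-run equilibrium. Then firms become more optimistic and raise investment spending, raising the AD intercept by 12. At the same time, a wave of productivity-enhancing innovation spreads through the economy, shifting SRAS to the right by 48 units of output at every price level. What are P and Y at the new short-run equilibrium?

After both shocks: AD is Y = 903 − 2P and SRAS is Y = 4P − 357.
Setting them equal: 1260 = 6P, so P = 210.
Y = 903 − 2·210 = 483.

P = 210, Y = 483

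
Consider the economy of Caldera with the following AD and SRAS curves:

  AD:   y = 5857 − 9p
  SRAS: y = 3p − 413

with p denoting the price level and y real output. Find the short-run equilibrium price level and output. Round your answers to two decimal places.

p = 522.50, y = 1154.50

Set AD = SRAS: 5857 − 9p = 3p − 413, so 6270 = 12p and p = 522.50.
Substituting into AD, y = 5857 − 9p = 1154.50.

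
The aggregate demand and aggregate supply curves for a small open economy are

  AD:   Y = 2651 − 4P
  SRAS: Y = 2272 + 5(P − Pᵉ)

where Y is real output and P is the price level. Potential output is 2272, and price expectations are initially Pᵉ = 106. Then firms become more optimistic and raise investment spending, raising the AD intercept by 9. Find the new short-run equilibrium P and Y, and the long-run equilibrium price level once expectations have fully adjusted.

Short run: P = 102, Y = 2252. Long run: P = 97.

AD shifts right: new AD is Y = 2660 − 4P. With Pᵉ = 106, SRAS is Y = 1742 + 5P.
Short run: 2660 − 4P = 1742 + 5P gives 918 = 9P, so P = 102 and Y = 2660 − 4·102 = 2252.
Y = 2252 is below potential 2272; expectations adjust and SRAS shifts right until Y = 2272.
Long run: on the new AD curve, 2272 = 2660 − 4P gives P = 97.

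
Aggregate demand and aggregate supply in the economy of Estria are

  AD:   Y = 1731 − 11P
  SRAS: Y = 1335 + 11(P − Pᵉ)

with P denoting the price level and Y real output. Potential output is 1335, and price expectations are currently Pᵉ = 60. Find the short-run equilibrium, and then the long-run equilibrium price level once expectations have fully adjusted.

Short run: with Pᵉ = 60, SRAS is Y = 675 + 11P. Setting AD = SRAS gives 1056 = 22P, so P = 48 and Y = 1731 − 11·48 = 1203.
Output 1203 is below potential 1335, so over time expected prices fall and SRAS shifts right until Y returns to 1335.
Long run: Y = 1335 on the AD curve gives 1335 = 1731 − 11P, so P = 36.

Short run: P = 48, Y = 1203. Long run: P = 36.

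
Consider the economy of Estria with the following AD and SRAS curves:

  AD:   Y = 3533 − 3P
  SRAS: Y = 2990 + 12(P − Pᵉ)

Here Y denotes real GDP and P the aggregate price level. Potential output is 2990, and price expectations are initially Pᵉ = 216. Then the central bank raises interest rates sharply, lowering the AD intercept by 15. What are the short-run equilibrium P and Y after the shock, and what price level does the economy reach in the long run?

Short run: P = 208, Y = 2894. Long run: P = 176.

AD shifts left: new AD is Y = 3518 − 3P. With Pᵉ = 216, SRAS is Y = 398 + 12P.
Short run: 3518 − 3P = 398 + 12P gives 3120 = 15P, so P = 208 and Y = 3518 − 3·208 = 2894.
Y = 2894 is below potential 2990; expectations adjust and SRAS shifts right until Y = 2990.
Long run: on the new AD curve, 2990 = 3518 − 3P gives P = 176.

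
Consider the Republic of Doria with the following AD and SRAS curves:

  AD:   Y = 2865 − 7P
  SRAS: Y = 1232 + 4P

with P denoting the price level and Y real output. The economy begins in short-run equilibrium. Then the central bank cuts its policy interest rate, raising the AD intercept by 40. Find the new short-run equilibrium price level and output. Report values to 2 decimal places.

P = 152.09, Y = 1840.36

This is a positive demand shock: AD shifts right.
New AD: Y = 2905 − 7P.
Set AD = SRAS: 2905 − 7P = 1232 + 4P, so 1673 = 11P and P = 152.09.
Substituting into AD, Y = 1840.36.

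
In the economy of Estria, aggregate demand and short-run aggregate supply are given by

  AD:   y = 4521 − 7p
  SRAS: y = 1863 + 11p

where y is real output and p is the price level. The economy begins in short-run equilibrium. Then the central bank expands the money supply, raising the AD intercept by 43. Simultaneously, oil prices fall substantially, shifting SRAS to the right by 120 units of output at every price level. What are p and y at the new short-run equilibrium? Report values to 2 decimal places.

After both shocks: AD is y = 4564 − 7p and SRAS is y = 1983 + 11p.
Setting them equal: 2581 = 18p, so p = 143.39.
Substituting into AD, y = 3560.28.

p = 143.39, y = 3560.28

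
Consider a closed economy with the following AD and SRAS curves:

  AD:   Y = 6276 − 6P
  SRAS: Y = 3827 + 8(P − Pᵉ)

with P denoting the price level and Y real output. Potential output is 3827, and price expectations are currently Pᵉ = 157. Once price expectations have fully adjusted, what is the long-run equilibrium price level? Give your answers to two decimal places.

Short run: with Pᵉ = 157, SRAS is Y = 2571 + 8P. Setting AD = SRAS gives 3705 = 14P, so P = 264.64 and Y = 6276 − 6P = 4688.14.
Output 4688.14 is above potential 3827, so over time expected prices rise and SRAS shifts left until Y returns to 3827.
Long run: Y = 3827 on the AD curve gives 3827 = 6276 − 6P, so P = 408.17.

Long-run P = 408.17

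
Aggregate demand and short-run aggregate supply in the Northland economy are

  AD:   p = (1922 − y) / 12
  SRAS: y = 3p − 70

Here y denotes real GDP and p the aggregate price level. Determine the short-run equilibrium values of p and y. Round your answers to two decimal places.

Rearrange AD to y = 1922 − 12p.
Set AD = SRAS: 1922 − 12p = 3p − 70, so 1992 = 15p and p = 132.80.
Substituting into AD, y = 1922 − 12p = 328.40.

p = 132.80, y = 328.40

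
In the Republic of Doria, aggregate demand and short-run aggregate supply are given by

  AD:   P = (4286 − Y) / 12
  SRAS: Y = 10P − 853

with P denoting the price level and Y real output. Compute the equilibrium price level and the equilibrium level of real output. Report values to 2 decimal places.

Rearrange AD to Y = 4286 − 12P.
Set AD = SRAS: 4286 − 12P = 10P − 853, so 5139 = 22P and P = 233.59.
Substituting into AD, Y = 4286 − 12P = 1482.91.

P = 233.59, Y = 1482.91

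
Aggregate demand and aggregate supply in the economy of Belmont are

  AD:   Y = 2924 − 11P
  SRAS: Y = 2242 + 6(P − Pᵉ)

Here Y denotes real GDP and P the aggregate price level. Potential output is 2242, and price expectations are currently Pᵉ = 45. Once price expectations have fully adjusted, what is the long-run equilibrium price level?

Long-run P = 62

Short run: with Pᵉ = 45, SRAS is Y = 1972 + 6P. Setting AD = SRAS gives 952 = 17P, so P = 56 and Y = 2924 − 11·56 = 2308.
Output 2308 is above potential 2242, so over time expected prices rise and SRAS shifts left until Y returns to 2242.
Long run: Y = 2242 on the AD curve gives 2242 = 2924 − 11P, so P = 62.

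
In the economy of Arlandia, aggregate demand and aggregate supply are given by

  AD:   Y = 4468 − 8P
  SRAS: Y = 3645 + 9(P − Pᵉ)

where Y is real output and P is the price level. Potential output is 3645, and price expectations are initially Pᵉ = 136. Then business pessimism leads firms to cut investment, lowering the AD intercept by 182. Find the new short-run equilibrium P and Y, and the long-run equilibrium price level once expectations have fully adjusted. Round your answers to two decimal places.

Short run: P = 109.71, Y = 3408.35. Long run: P = 80.13.

AD shifts left: new AD is Y = 4286 − 8P. With Pᵉ = 136, SRAS is Y = 2421 + 9P.
Short run: 4286 − 8P = 2421 + 9P gives 1865 = 17P, so P = 109.71 and Y = 4286 − 8P = 3408.35.
Y = 3408.35 is below potential 3645; expectations adjust and SRAS shifts right until Y = 3645.
Long run: on the new AD curve, 3645 = 4286 − 8P gives P = 80.13.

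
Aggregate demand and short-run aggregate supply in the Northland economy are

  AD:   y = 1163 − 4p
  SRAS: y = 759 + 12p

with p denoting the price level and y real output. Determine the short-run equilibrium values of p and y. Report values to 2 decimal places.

p = 25.25, y = 1062.00

Set AD = SRAS: 1163 − 4p = 759 + 12p, so 404 = 16p and p = 25.25.
Substituting into AD, y = 1163 − 4p = 1062.00.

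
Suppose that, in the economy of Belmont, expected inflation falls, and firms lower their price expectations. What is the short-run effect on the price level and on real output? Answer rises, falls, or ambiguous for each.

Price level: falls; output: rises

This is a favourable supply shock: SRAS shifts right.
Moving along the downward-sloping AD curve, P falls and Y rises.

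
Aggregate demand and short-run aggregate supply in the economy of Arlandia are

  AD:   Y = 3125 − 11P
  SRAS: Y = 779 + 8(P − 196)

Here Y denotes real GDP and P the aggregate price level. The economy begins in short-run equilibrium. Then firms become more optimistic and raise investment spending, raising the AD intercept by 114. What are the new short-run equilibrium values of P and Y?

This is a positive demand shock: AD shifts right.
New AD: Y = 3239 − 11P.
SRAS can be written Y = 8P − 789.
Set AD = SRAS: 3239 − 11P = 8P − 789, so 4028 = 19P and P = 212.
Y = 3239 − 11·212 = 907.

P = 212, Y = 907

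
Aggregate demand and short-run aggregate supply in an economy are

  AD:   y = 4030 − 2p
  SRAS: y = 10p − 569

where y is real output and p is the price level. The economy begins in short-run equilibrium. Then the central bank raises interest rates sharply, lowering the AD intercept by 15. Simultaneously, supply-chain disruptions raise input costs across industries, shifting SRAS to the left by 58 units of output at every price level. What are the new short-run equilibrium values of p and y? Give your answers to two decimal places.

p = 386.83, y = 3241.33

After both shocks: AD is y = 4015 − 2p and SRAS is y = 10p − 627.
Setting them equal: 4642 = 12p, so p = 386.83.
Substituting into AD, y = 3241.33.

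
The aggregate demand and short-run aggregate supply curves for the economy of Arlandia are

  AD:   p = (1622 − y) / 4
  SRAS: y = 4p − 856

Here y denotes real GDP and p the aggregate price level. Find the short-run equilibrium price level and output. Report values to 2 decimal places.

Rearrange AD to y = 1622 − 4p.
Set AD = SRAS: 1622 − 4p = 4p − 856, so 2478 = 8p and p = 309.75.
Substituting into AD, y = 1622 − 4p = 383.00.

p = 309.75, y = 383.00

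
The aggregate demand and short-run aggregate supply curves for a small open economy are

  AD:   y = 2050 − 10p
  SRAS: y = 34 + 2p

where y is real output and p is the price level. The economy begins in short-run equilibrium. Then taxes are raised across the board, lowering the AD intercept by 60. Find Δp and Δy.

This is a negative demand shock: AD shifts left.
New AD: y = 1990 − 10p.
Set AD = SRAS: 1990 − 10p = 34 + 2p, so 1956 = 12p and p = 163.
y = 1990 − 10·163 = 360.
Initially p = 168, y = 370, so Δp = -5 and Δy = -10.

Δp = -5, Δy = -10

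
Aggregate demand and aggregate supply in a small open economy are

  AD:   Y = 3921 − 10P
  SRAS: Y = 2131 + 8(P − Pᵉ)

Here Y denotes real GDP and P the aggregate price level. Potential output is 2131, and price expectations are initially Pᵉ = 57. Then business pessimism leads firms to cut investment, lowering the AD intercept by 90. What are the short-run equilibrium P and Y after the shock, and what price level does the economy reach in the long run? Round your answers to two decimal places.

Short run: P = 119.78, Y = 2633.22. Long run: P = 170.00.

AD shifts left: new AD is Y = 3831 − 10P. With Pᵉ = 57, SRAS is Y = 1675 + 8P.
Short run: 3831 − 10P = 1675 + 8P gives 2156 = 18P, so P = 119.78 and Y = 3831 − 10P = 2633.22.
Y = 2633.22 is above potential 2131; expectations adjust and SRAS shifts left until Y = 2131.
Long run: on the new AD curve, 2131 = 3831 − 10P gives P = 170.00.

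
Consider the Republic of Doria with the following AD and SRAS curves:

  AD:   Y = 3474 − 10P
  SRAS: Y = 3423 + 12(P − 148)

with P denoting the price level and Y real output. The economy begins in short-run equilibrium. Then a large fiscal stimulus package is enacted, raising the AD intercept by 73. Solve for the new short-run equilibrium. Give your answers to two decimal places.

This is a positive demand shock: AD shifts right.
New AD: Y = 3547 − 10P.
SRAS can be written Y = 1647 + 12P.
Set AD = SRAS: 3547 − 10P = 1647 + 12P, so 1900 = 22P and P = 86.36.
Substituting into AD, Y = 2683.36.

P = 86.36, Y = 2683.36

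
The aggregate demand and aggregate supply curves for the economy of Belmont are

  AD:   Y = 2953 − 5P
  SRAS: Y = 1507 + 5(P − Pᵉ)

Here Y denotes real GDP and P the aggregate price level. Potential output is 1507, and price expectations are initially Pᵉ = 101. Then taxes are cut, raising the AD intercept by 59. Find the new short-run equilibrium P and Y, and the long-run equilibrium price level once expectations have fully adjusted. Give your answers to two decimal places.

Short run: P = 201.00, Y = 2007.00. Long run: P = 301.00.

AD shifts right: new AD is Y = 3012 − 5P. With Pᵉ = 101, SRAS is Y = 1002 + 5P.
Short run: 3012 − 5P = 1002 + 5P gives 2010 = 10P, so P = 201.00 and Y = 3012 − 5P = 2007.00.
Y = 2007.00 is above potential 1507; expectations adjust and SRAS shifts left until Y = 1507.
Long run: on the new AD curve, 1507 = 3012 − 5P gives P = 301.00.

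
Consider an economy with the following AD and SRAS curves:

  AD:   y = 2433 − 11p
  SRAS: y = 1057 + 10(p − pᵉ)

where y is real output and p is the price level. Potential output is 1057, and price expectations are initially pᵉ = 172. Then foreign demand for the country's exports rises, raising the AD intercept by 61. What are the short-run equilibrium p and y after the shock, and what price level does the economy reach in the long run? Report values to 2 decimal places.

AD shifts right: new AD is y = 2494 − 11p. With pᵉ = 172, SRAS is y = 10p − 663.
Short run: 2494 − 11p = 10p − 663 gives 3157 = 21p, so p = 150.33 and y = 2494 − 11p = 840.33.
y = 840.33 is below potential 1057; expectations adjust and SRAS shifts right until y = 1057.
Long run: on the new AD curve, 1057 = 2494 − 11p gives p = 130.64.

Short run: p = 150.33, y = 840.33. Long run: p = 130.64.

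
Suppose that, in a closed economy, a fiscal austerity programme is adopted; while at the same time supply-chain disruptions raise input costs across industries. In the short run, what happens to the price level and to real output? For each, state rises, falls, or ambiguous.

The first event is a negative demand shock: AD shifts left, which by itself pushes P down and Y down.
The second is an adverse supply shock: SRAS shifts left, which by itself pushes P up and Y down.
The two shocks push P in opposite directions, so the effect on P is ambiguous. Both shocks push Y down, so Y falls.

Price level: ambiguous; output: falls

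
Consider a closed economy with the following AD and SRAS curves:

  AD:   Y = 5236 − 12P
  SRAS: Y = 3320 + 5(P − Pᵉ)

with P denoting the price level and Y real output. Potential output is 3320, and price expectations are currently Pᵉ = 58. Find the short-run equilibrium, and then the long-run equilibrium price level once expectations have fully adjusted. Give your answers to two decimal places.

Short run: with Pᵉ = 58, SRAS is Y = 3030 + 5P. Setting AD = SRAS gives 2206 = 17P, so P = 129.76 and Y = 5236 − 12P = 3678.82.
Output 3678.82 is above potential 3320, so over time expected prices rise and SRAS shifts left until Y returns to 3320.
Long run: Y = 3320 on the AD curve gives 3320 = 5236 − 12P, so P = 159.67.

Short run: P = 129.76, Y = 3678.82. Long run: P = 159.67.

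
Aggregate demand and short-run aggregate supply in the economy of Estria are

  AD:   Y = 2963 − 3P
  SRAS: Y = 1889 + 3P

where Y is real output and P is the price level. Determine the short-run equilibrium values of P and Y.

Set AD = SRAS: 2963 − 3P = 1889 + 3P, so 1074 = 6P and P = 179.
Then Y = 2963 − 3·179 = 2426.

P = 179, Y = 2426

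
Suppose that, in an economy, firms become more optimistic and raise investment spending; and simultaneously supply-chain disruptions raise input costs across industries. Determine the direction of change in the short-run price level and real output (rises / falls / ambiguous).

Price level: rises; output: ambiguous

The first event is a positive demand shock: AD shifts right, which by itself pushes P up and Y up.
The second is an adverse supply shock: SRAS shifts left, which by itself pushes P up and Y down.
Both shocks push P up, so P rises. The two shocks push Y in opposite directions, so the effect on Y is ambiguous.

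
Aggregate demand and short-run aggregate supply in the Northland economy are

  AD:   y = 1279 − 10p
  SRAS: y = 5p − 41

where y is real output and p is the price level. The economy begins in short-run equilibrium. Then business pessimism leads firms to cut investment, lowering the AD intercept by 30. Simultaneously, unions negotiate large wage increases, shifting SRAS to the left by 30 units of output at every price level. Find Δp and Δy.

Δp = +0, Δy = -30

After both shocks: AD is y = 1249 − 10p and SRAS is y = 5p − 71.
Setting them equal: 1320 = 15p, so p = 88.
y = 1249 − 10·88 = 369.
Initially p = 88, y = 399, so Δp = +0 and Δy = -30.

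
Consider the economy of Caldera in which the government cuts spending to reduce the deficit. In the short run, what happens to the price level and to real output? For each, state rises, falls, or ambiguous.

Price level: falls; output: falls

This is a negative demand shock: AD shifts left.
Moving along the upward-sloping SRAS curve, P falls and Y falls.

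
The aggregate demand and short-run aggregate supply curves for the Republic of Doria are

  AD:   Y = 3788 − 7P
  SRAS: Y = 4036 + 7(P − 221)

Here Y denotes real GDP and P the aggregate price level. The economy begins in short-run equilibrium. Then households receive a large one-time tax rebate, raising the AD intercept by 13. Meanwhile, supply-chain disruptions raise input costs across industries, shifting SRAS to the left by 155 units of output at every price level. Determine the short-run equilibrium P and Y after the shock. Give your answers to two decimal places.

P = 104.79, Y = 3067.50

After both shocks: AD is Y = 3801 − 7P and SRAS is Y = 2334 + 7P.
Setting them equal: 1467 = 14P, so P = 104.79.
Substituting into AD, Y = 3067.50.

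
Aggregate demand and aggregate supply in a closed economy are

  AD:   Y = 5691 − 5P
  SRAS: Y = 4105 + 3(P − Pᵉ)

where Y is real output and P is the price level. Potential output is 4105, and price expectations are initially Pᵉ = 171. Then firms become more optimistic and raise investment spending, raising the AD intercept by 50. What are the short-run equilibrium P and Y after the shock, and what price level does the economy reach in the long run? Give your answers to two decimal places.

Short run: P = 268.63, Y = 4397.88. Long run: P = 327.20.

AD shifts right: new AD is Y = 5741 − 5P. With Pᵉ = 171, SRAS is Y = 3592 + 3P.
Short run: 5741 − 5P = 3592 + 3P gives 2149 = 8P, so P = 268.63 and Y = 5741 − 5P = 4397.88.
Y = 4397.88 is above potential 4105; expectations adjust and SRAS shifts left until Y = 4105.
Long run: on the new AD curve, 4105 = 5741 − 5P gives P = 327.20.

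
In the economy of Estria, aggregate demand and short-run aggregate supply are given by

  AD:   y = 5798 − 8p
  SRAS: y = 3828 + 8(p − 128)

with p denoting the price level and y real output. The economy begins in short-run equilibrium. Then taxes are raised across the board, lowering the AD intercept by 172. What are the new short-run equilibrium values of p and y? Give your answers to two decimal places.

p = 176.38, y = 4215.00

This is a negative demand shock: AD shifts left.
New AD: y = 5626 − 8p.
SRAS can be written y = 2804 + 8p.
Set AD = SRAS: 5626 − 8p = 2804 + 8p, so 2822 = 16p and p = 176.38.
Substituting into AD, y = 4215.00.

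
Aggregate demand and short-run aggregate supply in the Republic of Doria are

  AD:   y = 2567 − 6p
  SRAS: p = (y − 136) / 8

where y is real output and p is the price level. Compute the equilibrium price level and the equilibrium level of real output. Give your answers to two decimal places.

p = 173.64, y = 1525.14

Rearrange SRAS to y = 136 + 8p.
Set AD = SRAS: 2567 − 6p = 136 + 8p, so 2431 = 14p and p = 173.64.
Substituting into AD, y = 2567 − 6p = 1525.14.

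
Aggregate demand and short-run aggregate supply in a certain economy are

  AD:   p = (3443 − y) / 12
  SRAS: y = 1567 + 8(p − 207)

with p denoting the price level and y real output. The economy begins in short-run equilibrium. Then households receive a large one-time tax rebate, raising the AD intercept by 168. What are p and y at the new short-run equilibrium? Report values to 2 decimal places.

p = 185.00, y = 1391.00

This is a positive demand shock: AD shifts right.
New AD: y = 3611 − 12p.
SRAS can be written y = 8p − 89.
Set AD = SRAS: 3611 − 12p = 8p − 89, so 3700 = 20p and p = 185.00.
Substituting into AD, y = 1391.00.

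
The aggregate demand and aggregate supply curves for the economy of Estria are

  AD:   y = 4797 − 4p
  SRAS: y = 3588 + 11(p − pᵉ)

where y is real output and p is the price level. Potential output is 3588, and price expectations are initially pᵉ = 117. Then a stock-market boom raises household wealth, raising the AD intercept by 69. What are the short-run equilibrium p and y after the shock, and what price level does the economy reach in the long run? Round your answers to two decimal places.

AD shifts right: new AD is y = 4866 − 4p. With pᵉ = 117, SRAS is y = 2301 + 11p.
Short run: 4866 − 4p = 2301 + 11p gives 2565 = 15p, so p = 171.00 and y = 4866 − 4p = 4182.00.
y = 4182.00 is above potential 3588; expectations adjust and SRAS shifts left until y = 3588.
Long run: on the new AD curve, 3588 = 4866 − 4p gives p = 319.50.

Short run: p = 171.00, y = 4182.00. Long run: p = 319.50.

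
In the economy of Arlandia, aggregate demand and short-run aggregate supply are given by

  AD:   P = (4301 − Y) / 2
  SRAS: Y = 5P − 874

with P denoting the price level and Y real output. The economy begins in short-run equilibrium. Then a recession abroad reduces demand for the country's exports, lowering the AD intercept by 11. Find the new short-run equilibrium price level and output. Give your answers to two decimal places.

This is a negative demand shock: AD shifts left.
New AD: Y = 4290 − 2P.
Set AD = SRAS: 4290 − 2P = 5P − 874, so 5164 = 7P and P = 737.71.
Substituting into AD, Y = 2814.57.

P = 737.71, Y = 2814.57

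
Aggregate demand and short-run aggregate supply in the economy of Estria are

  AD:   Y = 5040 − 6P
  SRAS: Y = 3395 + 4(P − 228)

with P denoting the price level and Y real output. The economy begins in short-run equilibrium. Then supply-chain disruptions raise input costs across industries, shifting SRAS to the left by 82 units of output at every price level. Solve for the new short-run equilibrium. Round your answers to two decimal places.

This is a negative supply shock: SRAS shifts left.
New SRAS: Y = 2401 + 4P.
Set AD = SRAS: 5040 − 6P = 2401 + 4P, so 2639 = 10P and P = 263.90.
Substituting into AD, Y = 3456.60.

P = 263.90, Y = 3456.60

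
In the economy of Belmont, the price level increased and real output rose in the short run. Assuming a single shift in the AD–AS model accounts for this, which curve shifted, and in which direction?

P rose and Y rose. An AD shift moves P and Y in the same direction; an SRAS shift moves them in opposite directions.
Here P and Y moved in the same direction, so the AD curve shifted.
Since Y rose, AD shifted right.

AD shifted right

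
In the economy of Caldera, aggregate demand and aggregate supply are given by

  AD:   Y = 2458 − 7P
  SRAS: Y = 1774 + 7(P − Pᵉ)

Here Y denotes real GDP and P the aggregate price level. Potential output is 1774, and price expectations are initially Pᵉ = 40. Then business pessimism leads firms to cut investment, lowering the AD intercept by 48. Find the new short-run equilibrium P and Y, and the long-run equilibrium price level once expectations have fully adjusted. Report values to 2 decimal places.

Short run: P = 65.43, Y = 1952.00. Long run: P = 90.86.

AD shifts left: new AD is Y = 2410 − 7P. With Pᵉ = 40, SRAS is Y = 1494 + 7P.
Short run: 2410 − 7P = 1494 + 7P gives 916 = 14P, so P = 65.43 and Y = 2410 − 7P = 1952.00.
Y = 1952.00 is above potential 1774; expectations adjust and SRAS shifts left until Y = 1774.
Long run: on the new AD curve, 1774 = 2410 − 7P gives P = 90.86.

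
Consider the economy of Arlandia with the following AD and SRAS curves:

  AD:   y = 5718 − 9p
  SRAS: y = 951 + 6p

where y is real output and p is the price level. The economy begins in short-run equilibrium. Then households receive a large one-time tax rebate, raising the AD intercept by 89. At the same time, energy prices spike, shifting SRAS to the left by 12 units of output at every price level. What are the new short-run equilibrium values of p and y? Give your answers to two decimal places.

p = 324.53, y = 2886.20

After both shocks: AD is y = 5807 − 9p and SRAS is y = 939 + 6p.
Setting them equal: 4868 = 15p, so p = 324.53.
Substituting into AD, y = 2886.20.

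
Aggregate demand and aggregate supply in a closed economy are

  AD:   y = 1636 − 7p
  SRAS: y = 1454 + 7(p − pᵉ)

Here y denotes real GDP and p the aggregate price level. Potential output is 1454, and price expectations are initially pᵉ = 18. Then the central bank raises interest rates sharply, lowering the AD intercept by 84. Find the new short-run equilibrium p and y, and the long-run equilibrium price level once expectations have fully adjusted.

AD shifts left: new AD is y = 1552 − 7p. With pᵉ = 18, SRAS is y = 1328 + 7p.
Short run: 1552 − 7p = 1328 + 7p gives 224 = 14p, so p = 16 and y = 1552 − 7·16 = 1440.
y = 1440 is below potential 1454; expectations adjust and SRAS shifts right until y = 1454.
Long run: on the new AD curve, 1454 = 1552 − 7p gives p = 14.

Short run: p = 16, y = 1440. Long run: p = 14.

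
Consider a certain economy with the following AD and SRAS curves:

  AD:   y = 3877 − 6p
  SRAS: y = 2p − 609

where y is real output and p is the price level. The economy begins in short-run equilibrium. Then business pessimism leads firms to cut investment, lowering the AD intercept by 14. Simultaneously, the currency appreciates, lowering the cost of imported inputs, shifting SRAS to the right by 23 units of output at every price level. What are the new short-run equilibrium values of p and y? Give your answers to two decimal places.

After both shocks: AD is y = 3863 − 6p and SRAS is y = 2p − 586.
Setting them equal: 4449 = 8p, so p = 556.13.
Substituting into AD, y = 526.25.

p = 556.13, y = 526.25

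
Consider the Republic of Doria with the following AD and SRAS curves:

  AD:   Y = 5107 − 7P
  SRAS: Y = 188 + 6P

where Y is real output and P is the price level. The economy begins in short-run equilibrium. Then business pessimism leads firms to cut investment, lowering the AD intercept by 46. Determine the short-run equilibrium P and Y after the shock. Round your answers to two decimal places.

P = 374.85, Y = 2437.08

This is a negative demand shock: AD shifts left.
New AD: Y = 5061 − 7P.
Set AD = SRAS: 5061 − 7P = 188 + 6P, so 4873 = 13P and P = 374.85.
Substituting into AD, Y = 2437.08.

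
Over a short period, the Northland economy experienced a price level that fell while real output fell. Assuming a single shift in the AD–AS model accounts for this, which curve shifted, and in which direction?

P fell and Y fell. An AD shift moves P and Y in the same direction; an SRAS shift moves them in opposite directions.
Here P and Y moved in the same direction, so the AD curve shifted.
Since Y fell, AD shifted left.

AD shifted left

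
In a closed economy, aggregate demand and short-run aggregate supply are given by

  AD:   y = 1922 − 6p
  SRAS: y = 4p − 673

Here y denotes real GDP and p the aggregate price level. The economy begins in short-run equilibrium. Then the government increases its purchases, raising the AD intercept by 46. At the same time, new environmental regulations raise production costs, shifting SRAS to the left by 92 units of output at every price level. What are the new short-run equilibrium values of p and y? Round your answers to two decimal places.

After both shocks: AD is y = 1968 − 6p and SRAS is y = 4p − 765.
Setting them equal: 2733 = 10p, so p = 273.30.
Substituting into AD, y = 328.20.

p = 273.30, y = 328.20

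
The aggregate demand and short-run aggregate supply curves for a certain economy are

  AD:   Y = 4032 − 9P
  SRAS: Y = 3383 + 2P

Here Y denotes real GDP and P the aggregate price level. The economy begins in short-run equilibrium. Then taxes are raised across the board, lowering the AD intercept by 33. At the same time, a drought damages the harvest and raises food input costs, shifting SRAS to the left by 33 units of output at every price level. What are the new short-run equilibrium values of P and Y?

P = 59, Y = 3468

After both shocks: AD is Y = 3999 − 9P and SRAS is Y = 3350 + 2P.
Setting them equal: 649 = 11P, so P = 59.
Y = 3999 − 9·59 = 3468.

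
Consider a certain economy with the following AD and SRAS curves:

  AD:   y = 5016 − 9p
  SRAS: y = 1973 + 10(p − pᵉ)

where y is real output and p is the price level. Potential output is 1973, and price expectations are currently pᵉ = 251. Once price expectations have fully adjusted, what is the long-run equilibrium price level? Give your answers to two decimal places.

Long-run p = 338.11

Short run: with pᵉ = 251, SRAS is y = 10p − 537. Setting AD = SRAS gives 5553 = 19p, so p = 292.26 and y = 5016 − 9p = 2385.63.
Output 2385.63 is above potential 1973, so over time expected prices rise and SRAS shifts left until y returns to 1973.
Long run: y = 1973 on the AD curve gives 1973 = 5016 − 9p, so p = 338.11.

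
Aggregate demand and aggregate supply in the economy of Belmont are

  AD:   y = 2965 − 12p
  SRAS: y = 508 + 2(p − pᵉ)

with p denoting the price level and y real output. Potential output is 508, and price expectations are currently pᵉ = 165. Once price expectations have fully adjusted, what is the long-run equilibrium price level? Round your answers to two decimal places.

Long-run p = 204.75

Short run: with pᵉ = 165, SRAS is y = 178 + 2p. Setting AD = SRAS gives 2787 = 14p, so p = 199.07 and y = 2965 − 12p = 576.14.
Output 576.14 is above potential 508, so over time expected prices rise and SRAS shifts left until y returns to 508.
Long run: y = 508 on the AD curve gives 508 = 2965 − 12p, so p = 204.75.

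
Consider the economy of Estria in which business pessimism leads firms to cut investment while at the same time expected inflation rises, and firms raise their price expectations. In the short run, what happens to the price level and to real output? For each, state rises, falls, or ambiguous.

Price level: ambiguous; output: falls

The first event is a negative demand shock: AD shifts left, which by itself pushes P down and Y down.
The second is an adverse supply shock: SRAS shifts left, which by itself pushes P up and Y down.
The two shocks push P in opposite directions, so the effect on P is ambiguous. Both shocks push Y down, so Y falls.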